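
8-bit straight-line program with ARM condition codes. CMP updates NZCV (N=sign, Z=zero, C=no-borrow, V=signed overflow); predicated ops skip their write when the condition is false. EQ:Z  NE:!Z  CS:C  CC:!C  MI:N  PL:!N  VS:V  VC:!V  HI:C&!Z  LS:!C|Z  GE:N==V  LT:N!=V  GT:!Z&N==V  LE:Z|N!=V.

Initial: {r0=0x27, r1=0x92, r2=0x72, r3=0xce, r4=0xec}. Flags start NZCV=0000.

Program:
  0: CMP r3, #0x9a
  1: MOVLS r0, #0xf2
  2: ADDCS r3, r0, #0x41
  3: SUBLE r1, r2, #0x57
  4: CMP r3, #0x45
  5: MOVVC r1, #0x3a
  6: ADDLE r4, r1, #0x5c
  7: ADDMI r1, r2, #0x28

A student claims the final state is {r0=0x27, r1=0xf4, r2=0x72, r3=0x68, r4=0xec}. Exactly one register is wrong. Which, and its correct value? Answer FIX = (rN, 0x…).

FIX = (r1, 0x3a)

0: ✓ CMP  NZCV=0010
1: · MOVLS
2: ✓ ADDCS  r3←0x68
3: · SUBLE
4: ✓ CMP  NZCV=0010
5: ✓ MOVVC  r1←0x3a
6: · ADDLE
7: · ADDMI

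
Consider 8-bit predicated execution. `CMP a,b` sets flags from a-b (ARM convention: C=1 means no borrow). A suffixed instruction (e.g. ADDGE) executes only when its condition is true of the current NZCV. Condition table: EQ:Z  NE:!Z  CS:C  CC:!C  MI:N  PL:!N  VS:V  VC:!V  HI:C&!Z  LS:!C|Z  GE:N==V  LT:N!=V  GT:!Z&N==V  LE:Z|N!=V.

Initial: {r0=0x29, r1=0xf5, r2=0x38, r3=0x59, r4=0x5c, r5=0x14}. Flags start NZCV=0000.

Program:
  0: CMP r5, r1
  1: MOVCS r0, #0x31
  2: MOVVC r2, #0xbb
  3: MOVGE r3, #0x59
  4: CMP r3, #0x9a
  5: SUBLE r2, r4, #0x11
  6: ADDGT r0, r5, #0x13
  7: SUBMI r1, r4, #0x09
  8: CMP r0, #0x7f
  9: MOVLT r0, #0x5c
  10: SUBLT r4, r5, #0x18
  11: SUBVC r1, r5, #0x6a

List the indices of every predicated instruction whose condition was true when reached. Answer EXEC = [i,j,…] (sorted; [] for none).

EXEC = [2,3,6,7,9,10,11]

[0] flags=0000 → (cmp)
[1] flags=0000 CS?F → skip
[2] flags=0000 VC?T → r2=0xbb
[3] flags=0000 GE?T → r3=0x59
[4] flags=1001 → (cmp)
[5] flags=1001 LE?F → skip
[6] flags=1001 GT?T → r0=0x27
[7] flags=1001 MI?T → r1=0x53
[8] flags=1000 → (cmp)
[9] flags=1000 LT?T → r0=0x5c
[10] flags=1000 LT?T → r4=0xfc
[11] flags=1000 VC?T → r1=0xaa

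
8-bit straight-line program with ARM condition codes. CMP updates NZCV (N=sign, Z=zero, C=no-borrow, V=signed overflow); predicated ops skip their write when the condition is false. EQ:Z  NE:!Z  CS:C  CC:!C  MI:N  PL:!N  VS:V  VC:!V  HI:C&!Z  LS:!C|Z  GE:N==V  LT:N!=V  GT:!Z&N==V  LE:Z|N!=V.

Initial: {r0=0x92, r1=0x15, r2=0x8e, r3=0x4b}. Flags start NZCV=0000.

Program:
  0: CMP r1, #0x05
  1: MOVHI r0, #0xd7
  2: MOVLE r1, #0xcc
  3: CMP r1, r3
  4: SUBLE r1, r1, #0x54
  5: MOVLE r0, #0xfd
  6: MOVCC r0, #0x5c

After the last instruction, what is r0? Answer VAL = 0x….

0: ✓ CMP  NZCV=0010
1: ✓ MOVHI  r0←0xd7
2: · MOVLE
3: ✓ CMP  NZCV=1000
4: ✓ SUBLE  r1←0xc1
5: ✓ MOVLE  r0←0xfd
6: ✓ MOVCC  r0←0x5c

VAL = 0x5c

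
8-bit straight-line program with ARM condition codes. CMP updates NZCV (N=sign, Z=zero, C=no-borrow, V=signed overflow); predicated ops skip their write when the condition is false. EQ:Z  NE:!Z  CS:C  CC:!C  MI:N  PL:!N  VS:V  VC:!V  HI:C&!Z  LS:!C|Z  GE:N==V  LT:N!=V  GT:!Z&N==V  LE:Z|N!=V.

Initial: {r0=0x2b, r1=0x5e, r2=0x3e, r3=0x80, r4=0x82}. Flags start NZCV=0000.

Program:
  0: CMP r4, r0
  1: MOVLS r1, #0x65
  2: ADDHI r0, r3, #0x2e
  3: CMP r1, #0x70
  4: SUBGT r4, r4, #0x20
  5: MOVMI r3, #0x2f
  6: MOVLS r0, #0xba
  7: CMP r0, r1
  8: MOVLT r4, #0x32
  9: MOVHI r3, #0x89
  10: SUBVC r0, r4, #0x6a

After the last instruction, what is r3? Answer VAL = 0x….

[0] flags=0011 → (cmp)
[1] flags=0011 LS?F → skip
[2] flags=0011 HI?T → r0=0xae
[3] flags=1000 → (cmp)
[4] flags=1000 GT?F → skip
[5] flags=1000 MI?T → r3=0x2f
[6] flags=1000 LS?T → r0=0xba
[7] flags=0011 → (cmp)
[8] flags=0011 LT?T → r4=0x32
[9] flags=0011 HI?T → r3=0x89
[10] flags=0011 VC?F → skip

VAL = 0x89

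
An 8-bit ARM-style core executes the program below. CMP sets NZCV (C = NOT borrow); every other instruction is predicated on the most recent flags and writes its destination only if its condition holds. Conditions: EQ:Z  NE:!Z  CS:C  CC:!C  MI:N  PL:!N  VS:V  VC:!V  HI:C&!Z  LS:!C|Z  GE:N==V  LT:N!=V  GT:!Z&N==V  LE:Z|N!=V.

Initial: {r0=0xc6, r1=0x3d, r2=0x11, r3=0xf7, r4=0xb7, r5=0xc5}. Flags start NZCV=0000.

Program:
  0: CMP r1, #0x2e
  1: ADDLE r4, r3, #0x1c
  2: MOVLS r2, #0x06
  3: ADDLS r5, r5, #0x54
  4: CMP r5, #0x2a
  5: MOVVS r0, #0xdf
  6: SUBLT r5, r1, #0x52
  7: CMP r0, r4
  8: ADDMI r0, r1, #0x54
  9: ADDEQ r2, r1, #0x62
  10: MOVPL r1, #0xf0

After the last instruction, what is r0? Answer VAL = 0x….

[0] flags=0010 → (cmp)
[1] flags=0010 LE?F → skip
[2] flags=0010 LS?F → skip
[3] flags=0010 LS?F → skip
[4] flags=1010 → (cmp)
[5] flags=1010 VS?F → skip
[6] flags=1010 LT?T → r5=0xeb
[7] flags=0010 → (cmp)
[8] flags=0010 MI?F → skip
[9] flags=0010 EQ?F → skip
[10] flags=0010 PL?T → r1=0xf0

VAL = 0xc6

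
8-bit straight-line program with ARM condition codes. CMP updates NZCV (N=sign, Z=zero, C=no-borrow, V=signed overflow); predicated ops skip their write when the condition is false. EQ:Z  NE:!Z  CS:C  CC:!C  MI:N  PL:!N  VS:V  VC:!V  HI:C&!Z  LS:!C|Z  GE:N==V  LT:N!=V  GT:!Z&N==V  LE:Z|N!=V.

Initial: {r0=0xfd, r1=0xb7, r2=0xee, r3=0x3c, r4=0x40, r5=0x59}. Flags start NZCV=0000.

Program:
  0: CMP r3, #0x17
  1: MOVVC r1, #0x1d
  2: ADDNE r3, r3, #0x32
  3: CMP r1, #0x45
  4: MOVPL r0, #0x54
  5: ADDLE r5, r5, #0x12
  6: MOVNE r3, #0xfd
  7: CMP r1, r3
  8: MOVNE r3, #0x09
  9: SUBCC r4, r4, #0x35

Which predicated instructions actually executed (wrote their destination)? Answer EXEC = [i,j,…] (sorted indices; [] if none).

EXEC = [1,2,5,6,8,9]

0: ✓ CMP  NZCV=0010
1: ✓ MOVVC  r1←0x1d
2: ✓ ADDNE  r3←0x6e
3: ✓ CMP  NZCV=1000
4: · MOVPL
5: ✓ ADDLE  r5←0x6b
6: ✓ MOVNE  r3←0xfd
7: ✓ CMP  NZCV=0000
8: ✓ MOVNE  r3←0x09
9: ✓ SUBCC  r4←0x0b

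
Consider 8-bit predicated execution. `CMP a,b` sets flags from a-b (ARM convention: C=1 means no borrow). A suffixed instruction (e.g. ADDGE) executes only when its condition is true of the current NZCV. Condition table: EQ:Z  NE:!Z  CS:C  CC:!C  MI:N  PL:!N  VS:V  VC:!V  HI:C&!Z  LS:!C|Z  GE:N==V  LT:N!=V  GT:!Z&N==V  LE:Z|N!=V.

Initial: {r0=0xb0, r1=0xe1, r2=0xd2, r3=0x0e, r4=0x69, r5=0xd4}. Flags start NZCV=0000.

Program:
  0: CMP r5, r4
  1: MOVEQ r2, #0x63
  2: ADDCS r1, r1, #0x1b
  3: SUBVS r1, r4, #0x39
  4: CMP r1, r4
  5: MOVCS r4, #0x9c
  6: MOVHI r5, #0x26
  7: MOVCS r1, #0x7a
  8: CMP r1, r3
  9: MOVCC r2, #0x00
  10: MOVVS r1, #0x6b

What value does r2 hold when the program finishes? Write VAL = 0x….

VAL = 0xd2

0: ✓ CMP  NZCV=0011
1: · MOVEQ
2: ✓ ADDCS  r1←0xfc
3: ✓ SUBVS  r1←0x30
4: ✓ CMP  NZCV=1000
5: · MOVCS
6: · MOVHI
7: · MOVCS
8: ✓ CMP  NZCV=0010
9: · MOVCC
10: · MOVVS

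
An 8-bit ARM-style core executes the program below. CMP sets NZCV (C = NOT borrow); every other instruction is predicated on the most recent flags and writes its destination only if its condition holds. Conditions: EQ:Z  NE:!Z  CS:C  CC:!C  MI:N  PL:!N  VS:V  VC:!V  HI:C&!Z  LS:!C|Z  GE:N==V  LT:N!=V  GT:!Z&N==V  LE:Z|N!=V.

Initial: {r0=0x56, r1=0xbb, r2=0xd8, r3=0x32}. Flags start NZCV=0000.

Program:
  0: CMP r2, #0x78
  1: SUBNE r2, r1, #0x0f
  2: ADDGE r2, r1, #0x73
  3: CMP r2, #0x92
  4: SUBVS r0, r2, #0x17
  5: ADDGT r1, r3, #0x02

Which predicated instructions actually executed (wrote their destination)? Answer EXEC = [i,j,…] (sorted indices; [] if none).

EXEC = [1,5]

0: ✓ CMP  NZCV=0011
1: ✓ SUBNE  r2←0xac
2: · ADDGE
3: ✓ CMP  NZCV=0010
4: · SUBVS
5: ✓ ADDGT  r1←0x34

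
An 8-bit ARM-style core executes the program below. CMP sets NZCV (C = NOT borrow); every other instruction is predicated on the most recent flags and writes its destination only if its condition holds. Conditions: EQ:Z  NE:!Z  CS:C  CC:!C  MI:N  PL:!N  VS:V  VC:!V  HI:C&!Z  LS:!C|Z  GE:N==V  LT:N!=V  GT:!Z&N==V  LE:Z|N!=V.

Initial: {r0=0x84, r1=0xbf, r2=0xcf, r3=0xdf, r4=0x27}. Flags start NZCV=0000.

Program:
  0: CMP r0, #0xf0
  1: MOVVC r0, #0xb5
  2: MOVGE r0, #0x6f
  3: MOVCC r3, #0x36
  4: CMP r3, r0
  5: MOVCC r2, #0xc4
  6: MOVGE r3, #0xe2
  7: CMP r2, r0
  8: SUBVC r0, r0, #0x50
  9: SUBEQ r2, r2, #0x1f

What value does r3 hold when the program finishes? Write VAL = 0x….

VAL = 0xe2

0: ✓ CMP  NZCV=1000
1: ✓ MOVVC  r0←0xb5
2: · MOVGE
3: ✓ MOVCC  r3←0x36
4: ✓ CMP  NZCV=1001
5: ✓ MOVCC  r2←0xc4
6: ✓ MOVGE  r3←0xe2
7: ✓ CMP  NZCV=0010
8: ✓ SUBVC  r0←0x65
9: · SUBEQ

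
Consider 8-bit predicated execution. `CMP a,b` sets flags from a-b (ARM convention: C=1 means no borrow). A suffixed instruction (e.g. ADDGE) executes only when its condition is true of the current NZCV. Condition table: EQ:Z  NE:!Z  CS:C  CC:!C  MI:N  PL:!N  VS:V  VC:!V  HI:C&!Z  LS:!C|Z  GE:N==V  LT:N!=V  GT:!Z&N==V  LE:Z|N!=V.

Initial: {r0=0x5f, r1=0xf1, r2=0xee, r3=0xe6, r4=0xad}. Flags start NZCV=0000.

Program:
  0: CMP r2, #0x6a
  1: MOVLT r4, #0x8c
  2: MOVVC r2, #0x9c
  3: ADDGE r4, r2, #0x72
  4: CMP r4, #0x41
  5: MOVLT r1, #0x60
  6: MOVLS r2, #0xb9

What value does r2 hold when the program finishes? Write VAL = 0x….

VAL = 0x9c

[0] flags=1010 → (cmp)
[1] flags=1010 LT?T → r4=0x8c
[2] flags=1010 VC?T → r2=0x9c
[3] flags=1010 GE?F → skip
[4] flags=0011 → (cmp)
[5] flags=0011 LT?T → r1=0x60
[6] flags=0011 LS?F → skip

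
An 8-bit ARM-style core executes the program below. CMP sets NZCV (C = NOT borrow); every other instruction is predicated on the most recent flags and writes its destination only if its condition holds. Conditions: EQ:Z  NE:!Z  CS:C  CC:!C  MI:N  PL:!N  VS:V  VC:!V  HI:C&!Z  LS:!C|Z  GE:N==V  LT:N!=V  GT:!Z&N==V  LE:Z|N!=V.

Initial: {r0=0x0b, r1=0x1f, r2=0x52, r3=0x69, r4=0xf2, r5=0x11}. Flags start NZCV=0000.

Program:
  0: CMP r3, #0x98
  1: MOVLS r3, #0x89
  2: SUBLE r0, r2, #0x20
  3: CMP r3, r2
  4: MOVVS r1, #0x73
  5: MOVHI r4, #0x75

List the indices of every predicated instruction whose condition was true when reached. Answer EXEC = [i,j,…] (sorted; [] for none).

0: ✓ CMP  NZCV=1001
1: ✓ MOVLS  r3←0x89
2: · SUBLE
3: ✓ CMP  NZCV=0011
4: ✓ MOVVS  r1←0x73
5: ✓ MOVHI  r4←0x75

EXEC = [1,4,5]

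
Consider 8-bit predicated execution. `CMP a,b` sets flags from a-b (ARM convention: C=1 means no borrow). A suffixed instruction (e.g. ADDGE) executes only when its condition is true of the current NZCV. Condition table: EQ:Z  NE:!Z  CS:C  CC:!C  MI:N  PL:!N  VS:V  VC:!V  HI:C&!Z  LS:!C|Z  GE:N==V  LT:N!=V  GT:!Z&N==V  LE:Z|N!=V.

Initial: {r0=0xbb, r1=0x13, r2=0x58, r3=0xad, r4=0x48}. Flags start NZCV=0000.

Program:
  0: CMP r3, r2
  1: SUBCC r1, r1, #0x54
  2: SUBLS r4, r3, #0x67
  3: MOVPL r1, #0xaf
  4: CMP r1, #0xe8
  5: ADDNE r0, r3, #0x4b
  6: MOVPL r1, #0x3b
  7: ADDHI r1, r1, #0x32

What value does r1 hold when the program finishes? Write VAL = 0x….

VAL = 0xaf

0: ✓ CMP  NZCV=0011
1: · SUBCC
2: · SUBLS
3: ✓ MOVPL  r1←0xaf
4: ✓ CMP  NZCV=1000
5: ✓ ADDNE  r0←0xf8
6: · MOVPL
7: · ADDHI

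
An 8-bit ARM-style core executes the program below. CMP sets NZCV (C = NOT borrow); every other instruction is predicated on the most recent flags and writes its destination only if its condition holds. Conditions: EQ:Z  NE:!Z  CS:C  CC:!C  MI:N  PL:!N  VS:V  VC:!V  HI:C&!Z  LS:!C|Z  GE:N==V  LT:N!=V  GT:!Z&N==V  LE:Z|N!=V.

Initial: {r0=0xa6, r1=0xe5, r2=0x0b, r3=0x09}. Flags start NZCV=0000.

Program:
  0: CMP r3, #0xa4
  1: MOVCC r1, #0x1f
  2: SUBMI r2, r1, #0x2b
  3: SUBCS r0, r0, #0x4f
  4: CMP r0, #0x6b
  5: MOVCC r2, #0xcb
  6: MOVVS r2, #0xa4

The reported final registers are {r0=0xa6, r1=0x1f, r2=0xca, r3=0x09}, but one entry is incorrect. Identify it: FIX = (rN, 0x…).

[0] flags=0000 → (cmp)
[1] flags=0000 CC?T → r1=0x1f
[2] flags=0000 MI?F → skip
[3] flags=0000 CS?F → skip
[4] flags=0011 → (cmp)
[5] flags=0011 CC?F → skip
[6] flags=0011 VS?T → r2=0xa4

FIX = (r2, 0xa4)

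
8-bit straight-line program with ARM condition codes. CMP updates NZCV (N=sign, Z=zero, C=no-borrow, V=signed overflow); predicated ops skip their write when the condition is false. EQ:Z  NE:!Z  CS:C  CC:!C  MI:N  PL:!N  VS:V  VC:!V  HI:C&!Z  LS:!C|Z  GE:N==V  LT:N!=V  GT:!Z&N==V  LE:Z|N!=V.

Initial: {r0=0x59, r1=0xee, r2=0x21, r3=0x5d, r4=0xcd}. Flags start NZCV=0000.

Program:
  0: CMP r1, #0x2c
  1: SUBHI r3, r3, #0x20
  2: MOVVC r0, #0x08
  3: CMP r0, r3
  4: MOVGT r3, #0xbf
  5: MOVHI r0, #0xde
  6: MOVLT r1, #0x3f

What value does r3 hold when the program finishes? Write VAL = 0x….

VAL = 0x3d

[0] flags=1010 → (cmp)
[1] flags=1010 HI?T → r3=0x3d
[2] flags=1010 VC?T → r0=0x08
[3] flags=1000 → (cmp)
[4] flags=1000 GT?F → skip
[5] flags=1000 HI?F → skip
[6] flags=1000 LT?T → r1=0x3f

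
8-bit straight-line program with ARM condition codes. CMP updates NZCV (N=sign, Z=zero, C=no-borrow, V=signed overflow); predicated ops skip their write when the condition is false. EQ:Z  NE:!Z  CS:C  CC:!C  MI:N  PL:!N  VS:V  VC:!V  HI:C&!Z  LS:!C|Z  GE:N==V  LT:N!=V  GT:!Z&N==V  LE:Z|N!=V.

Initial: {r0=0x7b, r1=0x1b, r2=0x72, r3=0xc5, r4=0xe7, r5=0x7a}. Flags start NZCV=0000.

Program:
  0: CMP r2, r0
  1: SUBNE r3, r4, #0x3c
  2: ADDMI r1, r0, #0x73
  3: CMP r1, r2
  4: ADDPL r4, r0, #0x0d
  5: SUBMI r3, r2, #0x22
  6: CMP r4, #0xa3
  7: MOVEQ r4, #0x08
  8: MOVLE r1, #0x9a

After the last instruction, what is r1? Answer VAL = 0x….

VAL = 0x9a

0: ✓ CMP  NZCV=1000
1: ✓ SUBNE  r3←0xab
2: ✓ ADDMI  r1←0xee
3: ✓ CMP  NZCV=0011
4: ✓ ADDPL  r4←0x88
5: · SUBMI
6: ✓ CMP  NZCV=1000
7: · MOVEQ
8: ✓ MOVLE  r1←0x9a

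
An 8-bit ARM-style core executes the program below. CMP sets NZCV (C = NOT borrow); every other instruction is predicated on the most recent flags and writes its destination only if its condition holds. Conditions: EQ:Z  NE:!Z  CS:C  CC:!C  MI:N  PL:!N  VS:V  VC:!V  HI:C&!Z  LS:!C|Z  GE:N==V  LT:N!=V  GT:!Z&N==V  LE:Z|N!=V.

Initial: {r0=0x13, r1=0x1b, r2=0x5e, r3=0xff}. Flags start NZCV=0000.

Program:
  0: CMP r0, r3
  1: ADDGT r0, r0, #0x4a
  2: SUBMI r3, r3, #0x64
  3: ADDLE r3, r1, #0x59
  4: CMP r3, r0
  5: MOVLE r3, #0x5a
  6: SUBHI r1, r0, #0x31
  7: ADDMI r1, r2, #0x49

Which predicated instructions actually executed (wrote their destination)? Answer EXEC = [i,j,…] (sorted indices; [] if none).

EXEC = [1,5,6,7]

0: ✓ CMP  NZCV=0000
1: ✓ ADDGT  r0←0x5d
2: · SUBMI
3: · ADDLE
4: ✓ CMP  NZCV=1010
5: ✓ MOVLE  r3←0x5a
6: ✓ SUBHI  r1←0x2c
7: ✓ ADDMI  r1←0xa7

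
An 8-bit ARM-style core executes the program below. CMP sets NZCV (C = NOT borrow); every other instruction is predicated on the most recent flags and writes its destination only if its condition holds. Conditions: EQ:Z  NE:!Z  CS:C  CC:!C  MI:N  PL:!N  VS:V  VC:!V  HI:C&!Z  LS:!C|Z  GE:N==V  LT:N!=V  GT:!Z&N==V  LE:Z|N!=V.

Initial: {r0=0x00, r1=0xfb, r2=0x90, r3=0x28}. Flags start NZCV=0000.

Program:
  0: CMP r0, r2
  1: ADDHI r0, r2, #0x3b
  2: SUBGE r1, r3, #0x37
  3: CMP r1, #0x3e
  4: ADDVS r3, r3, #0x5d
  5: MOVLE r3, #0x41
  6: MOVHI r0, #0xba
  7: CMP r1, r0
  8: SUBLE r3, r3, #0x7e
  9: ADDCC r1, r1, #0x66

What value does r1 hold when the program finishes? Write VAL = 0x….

VAL = 0xf1

0: ✓ CMP  NZCV=0000
1: · ADDHI
2: ✓ SUBGE  r1←0xf1
3: ✓ CMP  NZCV=1010
4: · ADDVS
5: ✓ MOVLE  r3←0x41
6: ✓ MOVHI  r0←0xba
7: ✓ CMP  NZCV=0010
8: · SUBLE
9: · ADDCC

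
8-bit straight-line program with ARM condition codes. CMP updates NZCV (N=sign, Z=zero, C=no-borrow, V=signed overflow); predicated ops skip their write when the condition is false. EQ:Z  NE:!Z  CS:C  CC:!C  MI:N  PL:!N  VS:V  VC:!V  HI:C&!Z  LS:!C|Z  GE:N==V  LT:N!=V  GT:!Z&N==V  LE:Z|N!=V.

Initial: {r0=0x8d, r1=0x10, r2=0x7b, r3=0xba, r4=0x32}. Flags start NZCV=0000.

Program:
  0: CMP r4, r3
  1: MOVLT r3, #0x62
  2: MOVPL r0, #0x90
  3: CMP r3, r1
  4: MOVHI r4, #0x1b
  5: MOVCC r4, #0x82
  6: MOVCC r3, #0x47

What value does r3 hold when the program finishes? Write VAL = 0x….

[0] flags=0000 → (cmp)
[1] flags=0000 LT?F → skip
[2] flags=0000 PL?T → r0=0x90
[3] flags=1010 → (cmp)
[4] flags=1010 HI?T → r4=0x1b
[5] flags=1010 CC?F → skip
[6] flags=1010 CC?F → skip

VAL = 0xba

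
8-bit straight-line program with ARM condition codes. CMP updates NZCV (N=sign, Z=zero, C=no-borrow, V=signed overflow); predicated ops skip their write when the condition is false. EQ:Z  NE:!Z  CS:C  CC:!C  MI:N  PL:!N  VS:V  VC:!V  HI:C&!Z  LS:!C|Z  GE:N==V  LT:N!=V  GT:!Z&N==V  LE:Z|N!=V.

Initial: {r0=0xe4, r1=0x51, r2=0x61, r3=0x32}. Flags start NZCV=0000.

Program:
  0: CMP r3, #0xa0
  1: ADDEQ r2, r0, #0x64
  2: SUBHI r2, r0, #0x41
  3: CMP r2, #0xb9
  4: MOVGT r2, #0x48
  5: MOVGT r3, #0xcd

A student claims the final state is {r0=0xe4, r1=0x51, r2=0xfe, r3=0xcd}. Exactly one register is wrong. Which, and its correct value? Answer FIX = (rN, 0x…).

0: ✓ CMP  NZCV=1001
1: · ADDEQ
2: · SUBHI
3: ✓ CMP  NZCV=1001
4: ✓ MOVGT  r2←0x48
5: ✓ MOVGT  r3←0xcd

FIX = (r2, 0x48)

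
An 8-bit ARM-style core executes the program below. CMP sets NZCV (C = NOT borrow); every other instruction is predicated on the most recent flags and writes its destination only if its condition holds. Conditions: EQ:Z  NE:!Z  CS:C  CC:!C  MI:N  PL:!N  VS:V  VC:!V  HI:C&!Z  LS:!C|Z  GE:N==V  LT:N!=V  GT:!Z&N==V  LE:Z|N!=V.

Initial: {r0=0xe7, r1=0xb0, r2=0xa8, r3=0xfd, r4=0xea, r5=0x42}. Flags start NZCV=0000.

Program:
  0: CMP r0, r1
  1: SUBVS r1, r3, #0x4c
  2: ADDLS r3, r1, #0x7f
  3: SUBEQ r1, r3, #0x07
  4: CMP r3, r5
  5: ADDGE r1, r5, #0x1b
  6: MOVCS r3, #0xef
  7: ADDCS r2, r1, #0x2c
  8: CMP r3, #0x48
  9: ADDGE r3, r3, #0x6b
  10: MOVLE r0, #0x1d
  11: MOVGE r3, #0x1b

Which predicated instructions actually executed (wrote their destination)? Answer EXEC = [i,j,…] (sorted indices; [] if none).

[0] flags=0010 → (cmp)
[1] flags=0010 VS?F → skip
[2] flags=0010 LS?F → skip
[3] flags=0010 EQ?F → skip
[4] flags=1010 → (cmp)
[5] flags=1010 GE?F → skip
[6] flags=1010 CS?T → r3=0xef
[7] flags=1010 CS?T → r2=0xdc
[8] flags=1010 → (cmp)
[9] flags=1010 GE?F → skip
[10] flags=1010 LE?T → r0=0x1d
[11] flags=1010 GE?F → skip

EXEC = [6,7,10]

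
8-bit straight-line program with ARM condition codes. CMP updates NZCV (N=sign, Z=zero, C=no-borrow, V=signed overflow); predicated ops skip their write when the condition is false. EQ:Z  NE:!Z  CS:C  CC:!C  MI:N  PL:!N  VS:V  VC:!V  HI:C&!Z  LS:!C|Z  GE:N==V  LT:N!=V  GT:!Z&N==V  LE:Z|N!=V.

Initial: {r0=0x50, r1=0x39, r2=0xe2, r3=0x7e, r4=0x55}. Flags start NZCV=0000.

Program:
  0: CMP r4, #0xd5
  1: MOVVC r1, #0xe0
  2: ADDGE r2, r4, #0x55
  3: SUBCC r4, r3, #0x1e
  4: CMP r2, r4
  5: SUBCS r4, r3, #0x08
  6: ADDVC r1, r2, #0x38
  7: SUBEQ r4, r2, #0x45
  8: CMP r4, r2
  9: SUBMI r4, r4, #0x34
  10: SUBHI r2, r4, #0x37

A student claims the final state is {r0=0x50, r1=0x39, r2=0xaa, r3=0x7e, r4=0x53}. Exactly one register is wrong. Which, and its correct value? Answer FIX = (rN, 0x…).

[0] flags=1001 → (cmp)
[1] flags=1001 VC?F → skip
[2] flags=1001 GE?T → r2=0xaa
[3] flags=1001 CC?T → r4=0x60
[4] flags=0011 → (cmp)
[5] flags=0011 CS?T → r4=0x76
[6] flags=0011 VC?F → skip
[7] flags=0011 EQ?F → skip
[8] flags=1001 → (cmp)
[9] flags=1001 MI?T → r4=0x42
[10] flags=1001 HI?F → skip

FIX = (r4, 0x42)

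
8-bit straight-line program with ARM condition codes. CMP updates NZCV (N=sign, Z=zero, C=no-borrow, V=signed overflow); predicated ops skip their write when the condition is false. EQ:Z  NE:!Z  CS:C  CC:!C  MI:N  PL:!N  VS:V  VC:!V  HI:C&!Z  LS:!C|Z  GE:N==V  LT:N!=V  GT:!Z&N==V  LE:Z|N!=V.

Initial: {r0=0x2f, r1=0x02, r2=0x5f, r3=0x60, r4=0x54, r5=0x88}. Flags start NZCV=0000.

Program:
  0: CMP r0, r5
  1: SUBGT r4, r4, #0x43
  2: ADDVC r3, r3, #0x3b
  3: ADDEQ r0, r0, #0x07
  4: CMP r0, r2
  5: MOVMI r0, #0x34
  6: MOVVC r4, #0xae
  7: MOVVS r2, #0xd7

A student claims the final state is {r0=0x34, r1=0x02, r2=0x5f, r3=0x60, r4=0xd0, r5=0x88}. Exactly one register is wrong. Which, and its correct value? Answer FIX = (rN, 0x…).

0: ✓ CMP  NZCV=1001
1: ✓ SUBGT  r4←0x11
2: · ADDVC
3: · ADDEQ
4: ✓ CMP  NZCV=1000
5: ✓ MOVMI  r0←0x34
6: ✓ MOVVC  r4←0xae
7: · MOVVS

FIX = (r4, 0xae)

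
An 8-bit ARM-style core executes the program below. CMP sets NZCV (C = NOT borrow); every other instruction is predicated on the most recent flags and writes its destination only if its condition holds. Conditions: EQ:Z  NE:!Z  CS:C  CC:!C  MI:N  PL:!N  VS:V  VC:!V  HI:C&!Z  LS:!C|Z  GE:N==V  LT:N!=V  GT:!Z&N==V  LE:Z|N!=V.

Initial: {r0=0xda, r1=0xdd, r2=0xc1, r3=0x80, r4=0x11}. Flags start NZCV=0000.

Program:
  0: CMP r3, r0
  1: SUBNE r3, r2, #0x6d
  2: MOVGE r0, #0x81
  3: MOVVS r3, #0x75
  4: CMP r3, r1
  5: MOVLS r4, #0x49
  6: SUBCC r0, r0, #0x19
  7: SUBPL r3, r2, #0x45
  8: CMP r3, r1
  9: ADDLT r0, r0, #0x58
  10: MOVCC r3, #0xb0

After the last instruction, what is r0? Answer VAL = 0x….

VAL = 0xc1

[0] flags=1000 → (cmp)
[1] flags=1000 NE?T → r3=0x54
[2] flags=1000 GE?F → skip
[3] flags=1000 VS?F → skip
[4] flags=0000 → (cmp)
[5] flags=0000 LS?T → r4=0x49
[6] flags=0000 CC?T → r0=0xc1
[7] flags=0000 PL?T → r3=0x7c
[8] flags=1001 → (cmp)
[9] flags=1001 LT?F → skip
[10] flags=1001 CC?T → r3=0xb0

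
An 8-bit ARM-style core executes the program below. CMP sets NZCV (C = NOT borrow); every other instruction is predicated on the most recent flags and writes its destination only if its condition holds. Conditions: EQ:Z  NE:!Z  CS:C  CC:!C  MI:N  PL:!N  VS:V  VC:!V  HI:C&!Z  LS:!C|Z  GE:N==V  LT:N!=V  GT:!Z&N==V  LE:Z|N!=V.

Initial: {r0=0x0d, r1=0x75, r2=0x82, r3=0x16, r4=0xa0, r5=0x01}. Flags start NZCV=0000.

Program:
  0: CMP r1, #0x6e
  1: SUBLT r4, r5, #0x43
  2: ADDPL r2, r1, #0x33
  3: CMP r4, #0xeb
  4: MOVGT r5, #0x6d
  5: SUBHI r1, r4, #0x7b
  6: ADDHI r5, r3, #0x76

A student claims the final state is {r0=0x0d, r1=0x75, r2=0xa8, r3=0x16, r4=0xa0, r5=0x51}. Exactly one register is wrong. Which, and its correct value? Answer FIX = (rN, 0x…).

FIX = (r5, 0x01)

0: ✓ CMP  NZCV=0010
1: · SUBLT
2: ✓ ADDPL  r2←0xa8
3: ✓ CMP  NZCV=1000
4: · MOVGT
5: · SUBHI
6: · ADDHI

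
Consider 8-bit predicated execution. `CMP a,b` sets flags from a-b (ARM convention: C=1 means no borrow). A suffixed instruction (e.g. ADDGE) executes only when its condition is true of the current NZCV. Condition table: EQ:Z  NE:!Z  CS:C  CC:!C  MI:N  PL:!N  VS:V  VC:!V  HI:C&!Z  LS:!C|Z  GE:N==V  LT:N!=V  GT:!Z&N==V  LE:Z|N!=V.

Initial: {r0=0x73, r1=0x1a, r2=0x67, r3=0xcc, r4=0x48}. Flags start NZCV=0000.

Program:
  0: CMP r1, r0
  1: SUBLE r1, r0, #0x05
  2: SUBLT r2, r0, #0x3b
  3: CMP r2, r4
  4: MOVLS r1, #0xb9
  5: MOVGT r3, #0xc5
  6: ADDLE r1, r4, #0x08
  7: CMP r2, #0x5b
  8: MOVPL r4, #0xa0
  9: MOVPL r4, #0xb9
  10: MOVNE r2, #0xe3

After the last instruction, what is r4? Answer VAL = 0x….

[0] flags=1000 → (cmp)
[1] flags=1000 LE?T → r1=0x6e
[2] flags=1000 LT?T → r2=0x38
[3] flags=1000 → (cmp)
[4] flags=1000 LS?T → r1=0xb9
[5] flags=1000 GT?F → skip
[6] flags=1000 LE?T → r1=0x50
[7] flags=1000 → (cmp)
[8] flags=1000 PL?F → skip
[9] flags=1000 PL?F → skip
[10] flags=1000 NE?T → r2=0xe3

VAL = 0x48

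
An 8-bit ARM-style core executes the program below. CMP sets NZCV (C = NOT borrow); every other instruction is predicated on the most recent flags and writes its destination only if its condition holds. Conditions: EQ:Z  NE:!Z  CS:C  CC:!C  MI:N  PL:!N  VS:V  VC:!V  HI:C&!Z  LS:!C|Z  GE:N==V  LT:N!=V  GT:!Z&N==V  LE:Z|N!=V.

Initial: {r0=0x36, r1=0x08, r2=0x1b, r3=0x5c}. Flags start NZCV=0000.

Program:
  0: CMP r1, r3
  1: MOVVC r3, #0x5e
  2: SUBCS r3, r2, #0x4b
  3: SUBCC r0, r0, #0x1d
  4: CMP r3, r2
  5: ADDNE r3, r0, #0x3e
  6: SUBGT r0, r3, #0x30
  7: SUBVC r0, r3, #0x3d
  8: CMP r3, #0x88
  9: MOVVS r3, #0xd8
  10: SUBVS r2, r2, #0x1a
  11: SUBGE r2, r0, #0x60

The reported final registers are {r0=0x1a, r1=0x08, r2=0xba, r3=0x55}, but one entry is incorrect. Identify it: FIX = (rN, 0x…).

FIX = (r3, 0xd8)

[0] flags=1000 → (cmp)
[1] flags=1000 VC?T → r3=0x5e
[2] flags=1000 CS?F → skip
[3] flags=1000 CC?T → r0=0x19
[4] flags=0010 → (cmp)
[5] flags=0010 NE?T → r3=0x57
[6] flags=0010 GT?T → r0=0x27
[7] flags=0010 VC?T → r0=0x1a
[8] flags=1001 → (cmp)
[9] flags=1001 VS?T → r3=0xd8
[10] flags=1001 VS?T → r2=0x01
[11] flags=1001 GE?T → r2=0xba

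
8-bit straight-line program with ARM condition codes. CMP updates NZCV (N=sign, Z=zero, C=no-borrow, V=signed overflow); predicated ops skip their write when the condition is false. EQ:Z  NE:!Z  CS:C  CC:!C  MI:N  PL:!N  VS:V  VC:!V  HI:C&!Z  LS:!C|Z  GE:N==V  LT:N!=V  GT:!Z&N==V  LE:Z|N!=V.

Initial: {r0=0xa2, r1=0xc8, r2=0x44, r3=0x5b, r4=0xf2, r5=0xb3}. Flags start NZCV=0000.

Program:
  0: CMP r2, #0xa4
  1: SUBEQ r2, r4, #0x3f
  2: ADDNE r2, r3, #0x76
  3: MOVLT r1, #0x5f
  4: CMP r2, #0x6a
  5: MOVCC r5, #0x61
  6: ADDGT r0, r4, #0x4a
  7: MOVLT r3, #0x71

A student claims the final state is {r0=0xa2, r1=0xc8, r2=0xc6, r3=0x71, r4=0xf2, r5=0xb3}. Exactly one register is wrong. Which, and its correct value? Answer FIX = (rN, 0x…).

[0] flags=1001 → (cmp)
[1] flags=1001 EQ?F → skip
[2] flags=1001 NE?T → r2=0xd1
[3] flags=1001 LT?F → skip
[4] flags=0011 → (cmp)
[5] flags=0011 CC?F → skip
[6] flags=0011 GT?F → skip
[7] flags=0011 LT?T → r3=0x71

FIX = (r2, 0xd1)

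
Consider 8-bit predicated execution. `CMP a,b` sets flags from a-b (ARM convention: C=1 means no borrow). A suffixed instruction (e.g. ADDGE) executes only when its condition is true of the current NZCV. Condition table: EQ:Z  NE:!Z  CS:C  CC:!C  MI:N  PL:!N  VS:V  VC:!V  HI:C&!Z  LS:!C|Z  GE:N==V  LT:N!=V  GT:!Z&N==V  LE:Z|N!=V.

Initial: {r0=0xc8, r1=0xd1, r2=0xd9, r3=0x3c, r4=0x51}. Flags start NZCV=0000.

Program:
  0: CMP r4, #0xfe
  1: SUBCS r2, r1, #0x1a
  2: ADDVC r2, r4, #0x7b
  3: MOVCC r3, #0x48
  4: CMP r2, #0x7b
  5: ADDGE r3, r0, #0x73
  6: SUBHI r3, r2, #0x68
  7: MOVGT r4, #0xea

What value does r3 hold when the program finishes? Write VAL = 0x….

VAL = 0x64

[0] flags=0000 → (cmp)
[1] flags=0000 CS?F → skip
[2] flags=0000 VC?T → r2=0xcc
[3] flags=0000 CC?T → r3=0x48
[4] flags=0011 → (cmp)
[5] flags=0011 GE?F → skip
[6] flags=0011 HI?T → r3=0x64
[7] flags=0011 GT?F → skip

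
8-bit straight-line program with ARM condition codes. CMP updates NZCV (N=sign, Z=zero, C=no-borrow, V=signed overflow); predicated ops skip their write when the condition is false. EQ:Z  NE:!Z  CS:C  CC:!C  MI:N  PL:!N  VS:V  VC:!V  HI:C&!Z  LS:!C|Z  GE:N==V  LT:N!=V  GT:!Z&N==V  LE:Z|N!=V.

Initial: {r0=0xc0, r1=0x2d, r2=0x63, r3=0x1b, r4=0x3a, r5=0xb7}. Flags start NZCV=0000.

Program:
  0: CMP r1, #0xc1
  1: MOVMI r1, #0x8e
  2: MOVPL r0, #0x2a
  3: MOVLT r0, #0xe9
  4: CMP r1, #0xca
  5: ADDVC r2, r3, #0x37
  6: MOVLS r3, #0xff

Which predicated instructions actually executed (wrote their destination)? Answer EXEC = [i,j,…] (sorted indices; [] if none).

[0] flags=0000 → (cmp)
[1] flags=0000 MI?F → skip
[2] flags=0000 PL?T → r0=0x2a
[3] flags=0000 LT?F → skip
[4] flags=0000 → (cmp)
[5] flags=0000 VC?T → r2=0x52
[6] flags=0000 LS?T → r3=0xff

EXEC = [2,5,6]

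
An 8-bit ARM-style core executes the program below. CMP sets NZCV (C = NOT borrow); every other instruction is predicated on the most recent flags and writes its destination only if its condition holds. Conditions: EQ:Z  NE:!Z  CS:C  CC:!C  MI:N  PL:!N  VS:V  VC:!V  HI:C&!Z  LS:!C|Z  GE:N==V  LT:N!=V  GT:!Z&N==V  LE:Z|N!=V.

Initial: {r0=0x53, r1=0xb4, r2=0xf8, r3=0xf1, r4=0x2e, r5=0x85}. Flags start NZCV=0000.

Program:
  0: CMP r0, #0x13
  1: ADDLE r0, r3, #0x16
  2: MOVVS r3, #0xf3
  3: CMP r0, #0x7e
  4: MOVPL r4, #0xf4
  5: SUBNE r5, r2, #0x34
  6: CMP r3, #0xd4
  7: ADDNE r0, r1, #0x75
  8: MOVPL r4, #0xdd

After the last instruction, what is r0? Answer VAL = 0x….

VAL = 0x29

0: ✓ CMP  NZCV=0010
1: · ADDLE
2: · MOVVS
3: ✓ CMP  NZCV=1000
4: · MOVPL
5: ✓ SUBNE  r5←0xc4
6: ✓ CMP  NZCV=0010
7: ✓ ADDNE  r0←0x29
8: ✓ MOVPL  r4←0xdd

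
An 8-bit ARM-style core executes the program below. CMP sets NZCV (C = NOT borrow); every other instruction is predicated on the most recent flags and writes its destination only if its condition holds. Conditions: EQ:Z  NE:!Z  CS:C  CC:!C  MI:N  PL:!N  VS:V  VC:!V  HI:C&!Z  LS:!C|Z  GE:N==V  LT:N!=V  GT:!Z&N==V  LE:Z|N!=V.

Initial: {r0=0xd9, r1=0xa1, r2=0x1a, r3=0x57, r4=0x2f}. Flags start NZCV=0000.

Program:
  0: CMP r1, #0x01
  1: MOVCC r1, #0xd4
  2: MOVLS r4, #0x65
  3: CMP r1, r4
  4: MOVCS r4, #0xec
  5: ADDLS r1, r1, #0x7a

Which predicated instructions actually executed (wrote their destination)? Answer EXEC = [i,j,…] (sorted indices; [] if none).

EXEC = [4]

[0] flags=1010 → (cmp)
[1] flags=1010 CC?F → skip
[2] flags=1010 LS?F → skip
[3] flags=0011 → (cmp)
[4] flags=0011 CS?T → r4=0xec
[5] flags=0011 LS?F → skip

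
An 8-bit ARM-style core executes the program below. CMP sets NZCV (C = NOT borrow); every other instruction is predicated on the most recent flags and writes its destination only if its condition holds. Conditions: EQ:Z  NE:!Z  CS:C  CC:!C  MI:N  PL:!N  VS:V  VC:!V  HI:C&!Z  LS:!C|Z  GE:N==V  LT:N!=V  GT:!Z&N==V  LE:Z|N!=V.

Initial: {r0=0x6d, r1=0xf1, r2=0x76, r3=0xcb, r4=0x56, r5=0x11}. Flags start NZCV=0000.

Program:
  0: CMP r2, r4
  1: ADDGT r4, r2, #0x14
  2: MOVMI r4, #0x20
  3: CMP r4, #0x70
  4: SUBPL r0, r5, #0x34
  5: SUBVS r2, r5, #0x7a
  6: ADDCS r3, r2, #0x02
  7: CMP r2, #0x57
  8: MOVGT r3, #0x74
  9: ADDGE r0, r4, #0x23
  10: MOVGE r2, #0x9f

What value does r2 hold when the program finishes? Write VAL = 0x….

VAL = 0x97

0: ✓ CMP  NZCV=0010
1: ✓ ADDGT  r4←0x8a
2: · MOVMI
3: ✓ CMP  NZCV=0011
4: ✓ SUBPL  r0←0xdd
5: ✓ SUBVS  r2←0x97
6: ✓ ADDCS  r3←0x99
7: ✓ CMP  NZCV=0011
8: · MOVGT
9: · ADDGE
10: · MOVGE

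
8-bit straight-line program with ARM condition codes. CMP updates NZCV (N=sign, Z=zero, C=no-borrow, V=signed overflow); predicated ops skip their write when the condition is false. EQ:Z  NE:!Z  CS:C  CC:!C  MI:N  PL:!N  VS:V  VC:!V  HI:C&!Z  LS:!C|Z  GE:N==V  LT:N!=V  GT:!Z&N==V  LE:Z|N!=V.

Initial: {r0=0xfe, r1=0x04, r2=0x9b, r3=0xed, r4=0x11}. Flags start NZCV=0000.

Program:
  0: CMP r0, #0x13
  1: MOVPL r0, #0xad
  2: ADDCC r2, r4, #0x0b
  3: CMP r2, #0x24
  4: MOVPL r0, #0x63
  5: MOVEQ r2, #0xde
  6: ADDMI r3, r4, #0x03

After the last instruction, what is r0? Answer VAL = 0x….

0: ✓ CMP  NZCV=1010
1: · MOVPL
2: · ADDCC
3: ✓ CMP  NZCV=0011
4: ✓ MOVPL  r0←0x63
5: · MOVEQ
6: · ADDMI

VAL = 0x63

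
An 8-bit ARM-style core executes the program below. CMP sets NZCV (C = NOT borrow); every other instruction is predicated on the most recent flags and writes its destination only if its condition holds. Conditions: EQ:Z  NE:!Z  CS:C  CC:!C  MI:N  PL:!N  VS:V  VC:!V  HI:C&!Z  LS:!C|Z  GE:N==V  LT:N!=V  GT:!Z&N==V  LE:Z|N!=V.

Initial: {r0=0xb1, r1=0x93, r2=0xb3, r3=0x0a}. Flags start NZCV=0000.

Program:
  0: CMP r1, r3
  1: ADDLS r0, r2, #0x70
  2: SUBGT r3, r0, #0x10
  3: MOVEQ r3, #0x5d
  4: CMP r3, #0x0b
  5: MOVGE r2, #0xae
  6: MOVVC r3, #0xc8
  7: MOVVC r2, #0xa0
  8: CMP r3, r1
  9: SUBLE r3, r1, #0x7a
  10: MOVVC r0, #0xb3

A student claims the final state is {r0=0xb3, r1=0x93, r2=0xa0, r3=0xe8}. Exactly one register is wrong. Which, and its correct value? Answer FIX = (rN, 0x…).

FIX = (r3, 0xc8)

[0] flags=1010 → (cmp)
[1] flags=1010 LS?F → skip
[2] flags=1010 GT?F → skip
[3] flags=1010 EQ?F → skip
[4] flags=1000 → (cmp)
[5] flags=1000 GE?F → skip
[6] flags=1000 VC?T → r3=0xc8
[7] flags=1000 VC?T → r2=0xa0
[8] flags=0010 → (cmp)
[9] flags=0010 LE?F → skip
[10] flags=0010 VC?T → r0=0xb3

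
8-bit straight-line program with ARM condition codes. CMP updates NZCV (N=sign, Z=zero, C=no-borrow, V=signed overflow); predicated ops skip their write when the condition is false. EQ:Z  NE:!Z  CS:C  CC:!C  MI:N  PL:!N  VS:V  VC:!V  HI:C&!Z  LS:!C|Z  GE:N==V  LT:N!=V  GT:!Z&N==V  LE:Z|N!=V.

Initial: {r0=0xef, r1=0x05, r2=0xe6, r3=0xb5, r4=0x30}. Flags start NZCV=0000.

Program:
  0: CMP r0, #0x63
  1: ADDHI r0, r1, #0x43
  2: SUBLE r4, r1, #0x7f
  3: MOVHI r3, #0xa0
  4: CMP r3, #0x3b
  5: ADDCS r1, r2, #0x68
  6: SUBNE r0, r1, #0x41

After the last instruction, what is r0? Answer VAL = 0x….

[0] flags=1010 → (cmp)
[1] flags=1010 HI?T → r0=0x48
[2] flags=1010 LE?T → r4=0x86
[3] flags=1010 HI?T → r3=0xa0
[4] flags=0011 → (cmp)
[5] flags=0011 CS?T → r1=0x4e
[6] flags=0011 NE?T → r0=0x0d

VAL = 0x0d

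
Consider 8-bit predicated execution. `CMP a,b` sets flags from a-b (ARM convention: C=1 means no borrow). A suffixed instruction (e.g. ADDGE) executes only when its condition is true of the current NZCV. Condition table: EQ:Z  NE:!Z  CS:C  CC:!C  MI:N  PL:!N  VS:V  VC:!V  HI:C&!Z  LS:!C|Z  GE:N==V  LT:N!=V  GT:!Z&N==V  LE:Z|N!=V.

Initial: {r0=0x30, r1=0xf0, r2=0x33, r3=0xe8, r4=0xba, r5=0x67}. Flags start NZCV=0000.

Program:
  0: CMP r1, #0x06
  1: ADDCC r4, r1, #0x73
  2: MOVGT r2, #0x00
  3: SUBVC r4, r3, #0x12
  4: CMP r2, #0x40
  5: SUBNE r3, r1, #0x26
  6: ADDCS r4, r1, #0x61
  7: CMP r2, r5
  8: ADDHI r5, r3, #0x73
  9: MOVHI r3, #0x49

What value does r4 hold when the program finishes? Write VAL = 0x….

VAL = 0xd6

0: ✓ CMP  NZCV=1010
1: · ADDCC
2: · MOVGT
3: ✓ SUBVC  r4←0xd6
4: ✓ CMP  NZCV=1000
5: ✓ SUBNE  r3←0xca
6: · ADDCS
7: ✓ CMP  NZCV=1000
8: · ADDHI
9: · MOVHI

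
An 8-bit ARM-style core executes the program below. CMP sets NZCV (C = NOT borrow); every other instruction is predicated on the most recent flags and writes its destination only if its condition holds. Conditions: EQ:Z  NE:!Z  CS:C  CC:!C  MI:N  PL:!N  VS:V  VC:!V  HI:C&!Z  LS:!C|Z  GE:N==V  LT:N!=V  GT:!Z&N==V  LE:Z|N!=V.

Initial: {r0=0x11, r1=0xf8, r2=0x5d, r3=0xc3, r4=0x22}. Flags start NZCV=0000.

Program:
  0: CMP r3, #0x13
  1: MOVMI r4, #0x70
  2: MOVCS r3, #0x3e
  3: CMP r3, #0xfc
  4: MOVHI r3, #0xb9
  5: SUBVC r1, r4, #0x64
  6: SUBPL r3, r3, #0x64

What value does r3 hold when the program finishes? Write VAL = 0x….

[0] flags=1010 → (cmp)
[1] flags=1010 MI?T → r4=0x70
[2] flags=1010 CS?T → r3=0x3e
[3] flags=0000 → (cmp)
[4] flags=0000 HI?F → skip
[5] flags=0000 VC?T → r1=0x0c
[6] flags=0000 PL?T → r3=0xda

VAL = 0xda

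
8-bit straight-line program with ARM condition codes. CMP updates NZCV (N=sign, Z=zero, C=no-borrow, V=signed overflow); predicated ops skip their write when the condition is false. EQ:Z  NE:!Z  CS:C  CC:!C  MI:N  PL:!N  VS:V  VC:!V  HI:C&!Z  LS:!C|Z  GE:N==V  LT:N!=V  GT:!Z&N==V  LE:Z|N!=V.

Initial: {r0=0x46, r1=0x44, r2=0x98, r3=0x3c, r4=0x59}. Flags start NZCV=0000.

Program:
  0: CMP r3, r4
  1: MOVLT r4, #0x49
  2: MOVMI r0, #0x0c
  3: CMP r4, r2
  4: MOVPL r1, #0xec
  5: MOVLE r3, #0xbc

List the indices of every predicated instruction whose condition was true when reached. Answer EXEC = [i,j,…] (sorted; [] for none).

0: ✓ CMP  NZCV=1000
1: ✓ MOVLT  r4←0x49
2: ✓ MOVMI  r0←0x0c
3: ✓ CMP  NZCV=1001
4: · MOVPL
5: · MOVLE

EXEC = [1,2]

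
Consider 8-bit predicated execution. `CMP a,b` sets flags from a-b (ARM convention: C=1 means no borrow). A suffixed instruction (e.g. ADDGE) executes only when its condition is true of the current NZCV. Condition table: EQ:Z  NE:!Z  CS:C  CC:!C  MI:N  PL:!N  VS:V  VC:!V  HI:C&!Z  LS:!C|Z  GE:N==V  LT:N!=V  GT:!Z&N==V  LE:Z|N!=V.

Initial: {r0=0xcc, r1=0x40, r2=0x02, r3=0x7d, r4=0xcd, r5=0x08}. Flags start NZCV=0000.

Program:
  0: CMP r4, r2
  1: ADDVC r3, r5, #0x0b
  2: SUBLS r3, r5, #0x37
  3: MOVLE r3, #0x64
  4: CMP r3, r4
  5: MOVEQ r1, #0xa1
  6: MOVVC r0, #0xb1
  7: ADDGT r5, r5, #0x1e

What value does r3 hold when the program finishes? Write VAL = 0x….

VAL = 0x64

[0] flags=1010 → (cmp)
[1] flags=1010 VC?T → r3=0x13
[2] flags=1010 LS?F → skip
[3] flags=1010 LE?T → r3=0x64
[4] flags=1001 → (cmp)
[5] flags=1001 EQ?F → skip
[6] flags=1001 VC?F → skip
[7] flags=1001 GT?T → r5=0x26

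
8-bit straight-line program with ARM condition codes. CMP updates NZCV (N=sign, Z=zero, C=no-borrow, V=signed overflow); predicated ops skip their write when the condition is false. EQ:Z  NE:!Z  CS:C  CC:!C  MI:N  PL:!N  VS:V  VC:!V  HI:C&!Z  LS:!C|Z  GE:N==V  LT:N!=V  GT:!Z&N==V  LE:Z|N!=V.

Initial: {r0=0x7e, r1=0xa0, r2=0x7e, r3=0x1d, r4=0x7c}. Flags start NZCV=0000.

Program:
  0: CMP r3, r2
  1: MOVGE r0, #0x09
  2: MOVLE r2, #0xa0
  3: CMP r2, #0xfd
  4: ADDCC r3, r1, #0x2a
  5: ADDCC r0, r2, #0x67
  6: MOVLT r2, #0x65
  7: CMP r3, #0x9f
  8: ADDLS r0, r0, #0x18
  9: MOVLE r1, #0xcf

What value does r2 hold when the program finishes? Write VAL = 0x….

VAL = 0x65

0: ✓ CMP  NZCV=1000
1: · MOVGE
2: ✓ MOVLE  r2←0xa0
3: ✓ CMP  NZCV=1000
4: ✓ ADDCC  r3←0xca
5: ✓ ADDCC  r0←0x07
6: ✓ MOVLT  r2←0x65
7: ✓ CMP  NZCV=0010
8: · ADDLS
9: · MOVLE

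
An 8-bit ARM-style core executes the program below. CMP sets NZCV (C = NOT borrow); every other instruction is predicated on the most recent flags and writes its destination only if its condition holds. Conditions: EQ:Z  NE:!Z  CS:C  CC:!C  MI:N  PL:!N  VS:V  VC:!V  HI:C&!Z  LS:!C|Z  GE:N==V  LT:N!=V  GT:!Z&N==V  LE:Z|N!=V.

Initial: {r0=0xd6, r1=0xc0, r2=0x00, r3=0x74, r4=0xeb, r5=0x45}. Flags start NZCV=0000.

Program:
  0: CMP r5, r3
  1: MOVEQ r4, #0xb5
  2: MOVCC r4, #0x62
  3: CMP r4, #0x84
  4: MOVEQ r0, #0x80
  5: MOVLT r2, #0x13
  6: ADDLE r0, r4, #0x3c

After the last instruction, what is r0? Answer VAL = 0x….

[0] flags=1000 → (cmp)
[1] flags=1000 EQ?F → skip
[2] flags=1000 CC?T → r4=0x62
[3] flags=1001 → (cmp)
[4] flags=1001 EQ?F → skip
[5] flags=1001 LT?F → skip
[6] flags=1001 LE?F → skip

VAL = 0xd6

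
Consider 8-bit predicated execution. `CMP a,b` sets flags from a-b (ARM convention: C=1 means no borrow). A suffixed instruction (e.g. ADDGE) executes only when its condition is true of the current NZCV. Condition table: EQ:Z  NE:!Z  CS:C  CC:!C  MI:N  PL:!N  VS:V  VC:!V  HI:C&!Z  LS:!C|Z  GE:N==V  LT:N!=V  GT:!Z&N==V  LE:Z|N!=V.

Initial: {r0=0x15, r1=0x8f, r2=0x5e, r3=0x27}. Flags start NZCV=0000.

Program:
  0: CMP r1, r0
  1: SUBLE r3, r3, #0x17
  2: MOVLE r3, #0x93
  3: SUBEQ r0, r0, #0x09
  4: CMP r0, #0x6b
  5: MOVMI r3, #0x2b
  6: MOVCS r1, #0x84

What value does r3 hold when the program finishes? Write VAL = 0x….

0: ✓ CMP  NZCV=0011
1: ✓ SUBLE  r3←0x10
2: ✓ MOVLE  r3←0x93
3: · SUBEQ
4: ✓ CMP  NZCV=1000
5: ✓ MOVMI  r3←0x2b
6: · MOVCS

VAL = 0x2b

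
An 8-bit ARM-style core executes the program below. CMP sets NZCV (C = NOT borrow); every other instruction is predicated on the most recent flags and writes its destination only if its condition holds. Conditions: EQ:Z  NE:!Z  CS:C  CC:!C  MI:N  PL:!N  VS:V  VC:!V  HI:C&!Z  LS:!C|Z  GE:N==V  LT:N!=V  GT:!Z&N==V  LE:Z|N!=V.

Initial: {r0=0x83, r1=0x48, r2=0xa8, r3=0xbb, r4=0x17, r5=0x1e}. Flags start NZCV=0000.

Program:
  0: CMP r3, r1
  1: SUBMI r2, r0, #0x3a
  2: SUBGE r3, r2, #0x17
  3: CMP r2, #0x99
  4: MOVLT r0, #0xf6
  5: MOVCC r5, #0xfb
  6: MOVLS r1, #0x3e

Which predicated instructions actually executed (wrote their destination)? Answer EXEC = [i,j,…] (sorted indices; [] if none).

0: ✓ CMP  NZCV=0011
1: · SUBMI
2: · SUBGE
3: ✓ CMP  NZCV=0010
4: · MOVLT
5: · MOVCC
6: · MOVLS

EXEC = []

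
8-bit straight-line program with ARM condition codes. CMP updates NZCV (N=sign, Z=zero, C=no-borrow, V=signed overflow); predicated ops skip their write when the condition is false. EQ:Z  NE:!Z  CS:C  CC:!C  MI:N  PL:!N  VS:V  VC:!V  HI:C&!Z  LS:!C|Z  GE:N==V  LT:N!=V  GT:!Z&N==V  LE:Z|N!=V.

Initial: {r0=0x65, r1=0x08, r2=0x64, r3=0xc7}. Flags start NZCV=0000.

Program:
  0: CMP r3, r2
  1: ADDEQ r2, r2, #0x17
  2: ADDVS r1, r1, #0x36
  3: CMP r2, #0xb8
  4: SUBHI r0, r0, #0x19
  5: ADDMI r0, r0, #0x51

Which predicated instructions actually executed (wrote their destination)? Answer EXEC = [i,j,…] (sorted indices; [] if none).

0: ✓ CMP  NZCV=0011
1: · ADDEQ
2: ✓ ADDVS  r1←0x3e
3: ✓ CMP  NZCV=1001
4: · SUBHI
5: ✓ ADDMI  r0←0xb6

EXEC = [2,5]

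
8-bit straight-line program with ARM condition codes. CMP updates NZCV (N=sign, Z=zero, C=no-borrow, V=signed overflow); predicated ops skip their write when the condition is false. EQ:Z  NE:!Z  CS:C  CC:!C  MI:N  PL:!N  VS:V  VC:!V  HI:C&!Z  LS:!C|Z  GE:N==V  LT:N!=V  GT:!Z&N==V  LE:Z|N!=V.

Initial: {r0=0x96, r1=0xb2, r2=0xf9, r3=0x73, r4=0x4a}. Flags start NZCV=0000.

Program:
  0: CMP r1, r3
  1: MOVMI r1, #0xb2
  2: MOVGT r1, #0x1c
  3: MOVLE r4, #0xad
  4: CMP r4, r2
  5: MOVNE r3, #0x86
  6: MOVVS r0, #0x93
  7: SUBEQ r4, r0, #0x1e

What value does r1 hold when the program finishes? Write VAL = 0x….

VAL = 0xb2

[0] flags=0011 → (cmp)
[1] flags=0011 MI?F → skip
[2] flags=0011 GT?F → skip
[3] flags=0011 LE?T → r4=0xad
[4] flags=1000 → (cmp)
[5] flags=1000 NE?T → r3=0x86
[6] flags=1000 VS?F → skip
[7] flags=1000 EQ?F → skip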